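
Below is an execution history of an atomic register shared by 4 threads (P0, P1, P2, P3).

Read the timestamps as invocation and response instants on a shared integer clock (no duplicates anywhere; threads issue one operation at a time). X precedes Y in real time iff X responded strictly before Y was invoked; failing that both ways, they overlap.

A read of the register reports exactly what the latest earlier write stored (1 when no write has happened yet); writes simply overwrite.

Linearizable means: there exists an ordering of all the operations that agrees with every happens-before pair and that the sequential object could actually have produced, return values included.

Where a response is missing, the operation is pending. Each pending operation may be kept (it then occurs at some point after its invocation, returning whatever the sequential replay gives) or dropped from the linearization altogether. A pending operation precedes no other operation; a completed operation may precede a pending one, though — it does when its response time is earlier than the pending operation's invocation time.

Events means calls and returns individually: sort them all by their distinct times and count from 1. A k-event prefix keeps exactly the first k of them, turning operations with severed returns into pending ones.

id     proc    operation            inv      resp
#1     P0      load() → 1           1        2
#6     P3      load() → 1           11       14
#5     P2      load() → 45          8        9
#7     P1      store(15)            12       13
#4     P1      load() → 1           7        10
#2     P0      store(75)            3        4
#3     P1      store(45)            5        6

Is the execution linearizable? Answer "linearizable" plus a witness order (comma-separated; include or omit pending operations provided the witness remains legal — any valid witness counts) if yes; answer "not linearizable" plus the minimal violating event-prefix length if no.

not linearizable — minimal violating prefix: 10 events

events 1..9 are fine; event 10 — the response of #4 at time 10 — makes the prefix non-linearizable
all 2 real-time-respecting orders fail — 5 completed atomic register operations, no legal replay
e.g. #1, #2, #3, #4, #5: illegal at step 4, since #4 load() → 1 cannot apply there
e.g. #1, #2, #3, #5, #4: illegal at step 5, since #4 load() → 1 cannot apply there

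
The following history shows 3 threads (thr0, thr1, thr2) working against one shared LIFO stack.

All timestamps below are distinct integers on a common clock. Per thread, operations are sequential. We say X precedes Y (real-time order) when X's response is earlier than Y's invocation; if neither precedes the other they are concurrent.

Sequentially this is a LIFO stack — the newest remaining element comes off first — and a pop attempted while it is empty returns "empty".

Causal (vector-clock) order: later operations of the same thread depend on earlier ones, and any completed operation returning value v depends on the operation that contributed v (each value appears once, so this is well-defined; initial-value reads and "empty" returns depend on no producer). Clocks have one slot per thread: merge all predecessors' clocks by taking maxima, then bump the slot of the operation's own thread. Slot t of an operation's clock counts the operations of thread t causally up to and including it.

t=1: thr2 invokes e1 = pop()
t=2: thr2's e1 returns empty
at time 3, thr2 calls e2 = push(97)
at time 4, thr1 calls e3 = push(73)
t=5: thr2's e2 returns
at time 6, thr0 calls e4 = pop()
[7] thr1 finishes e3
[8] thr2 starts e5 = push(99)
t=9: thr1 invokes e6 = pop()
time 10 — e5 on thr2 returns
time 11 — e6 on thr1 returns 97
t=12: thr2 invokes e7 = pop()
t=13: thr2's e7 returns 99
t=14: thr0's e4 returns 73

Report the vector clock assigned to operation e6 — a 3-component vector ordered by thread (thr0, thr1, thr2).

(0, 2, 2)

root op e1, invoked 1: fresh clock plus thr2's own tick → (0, 0, 1)
root op e3, invoked 4: fresh clock plus thr1's own tick → (0, 1, 0)
VC(e2, invoked at 3): max of VC(e1)=(0, 0, 1), then +1 on thread thr2 → (0, 0, 2)
VC(e4, invoked at 6): max of VC(e3)=(0, 1, 0), then +1 on thread thr0 → (1, 1, 0)
VC(e5, invoked at 8): max of VC(e2)=(0, 0, 2), then +1 on thread thr2 → (0, 0, 3)
VC(e7, invoked at 12): max of VC(e5)=(0, 0, 3), then +1 on thread thr2 → (0, 0, 4)
VC(e6, invoked at 9): max of VC(e2)=(0, 0, 2), VC(e3)=(0, 1, 0), then +1 on thread thr1 → (0, 2, 2)
target: VC(e6) = (0, 2, 2)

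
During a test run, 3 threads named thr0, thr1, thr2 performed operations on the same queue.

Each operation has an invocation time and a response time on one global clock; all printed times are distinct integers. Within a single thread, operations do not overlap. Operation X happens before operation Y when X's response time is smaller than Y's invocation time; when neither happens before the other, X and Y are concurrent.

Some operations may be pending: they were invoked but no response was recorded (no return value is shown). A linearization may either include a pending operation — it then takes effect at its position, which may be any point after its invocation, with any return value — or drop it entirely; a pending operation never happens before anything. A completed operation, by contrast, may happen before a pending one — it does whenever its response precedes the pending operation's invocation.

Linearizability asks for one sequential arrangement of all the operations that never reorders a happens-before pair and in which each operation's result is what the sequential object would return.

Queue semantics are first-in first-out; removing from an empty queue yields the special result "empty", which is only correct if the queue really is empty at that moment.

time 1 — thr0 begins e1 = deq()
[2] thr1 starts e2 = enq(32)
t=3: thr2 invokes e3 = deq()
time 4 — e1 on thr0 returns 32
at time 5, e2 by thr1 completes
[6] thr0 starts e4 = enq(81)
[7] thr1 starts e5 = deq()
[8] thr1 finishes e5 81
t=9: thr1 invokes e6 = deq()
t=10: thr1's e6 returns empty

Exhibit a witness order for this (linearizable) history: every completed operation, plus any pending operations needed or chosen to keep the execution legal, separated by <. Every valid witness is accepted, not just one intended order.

e2 < e1 < e3 < e4 < e5 < e6

after step 1 (e2 enq(32)): queue <32>
after step 2 (e1 deq() → 32): queue <>
after step 3 (e3 deq() (pending, included)): queue <>
after step 4 (e4 enq(81) (pending, included)): queue <81>
after step 5 (e5 deq() → 81): queue <>
after step 6 (e6 deq() → empty): queue <>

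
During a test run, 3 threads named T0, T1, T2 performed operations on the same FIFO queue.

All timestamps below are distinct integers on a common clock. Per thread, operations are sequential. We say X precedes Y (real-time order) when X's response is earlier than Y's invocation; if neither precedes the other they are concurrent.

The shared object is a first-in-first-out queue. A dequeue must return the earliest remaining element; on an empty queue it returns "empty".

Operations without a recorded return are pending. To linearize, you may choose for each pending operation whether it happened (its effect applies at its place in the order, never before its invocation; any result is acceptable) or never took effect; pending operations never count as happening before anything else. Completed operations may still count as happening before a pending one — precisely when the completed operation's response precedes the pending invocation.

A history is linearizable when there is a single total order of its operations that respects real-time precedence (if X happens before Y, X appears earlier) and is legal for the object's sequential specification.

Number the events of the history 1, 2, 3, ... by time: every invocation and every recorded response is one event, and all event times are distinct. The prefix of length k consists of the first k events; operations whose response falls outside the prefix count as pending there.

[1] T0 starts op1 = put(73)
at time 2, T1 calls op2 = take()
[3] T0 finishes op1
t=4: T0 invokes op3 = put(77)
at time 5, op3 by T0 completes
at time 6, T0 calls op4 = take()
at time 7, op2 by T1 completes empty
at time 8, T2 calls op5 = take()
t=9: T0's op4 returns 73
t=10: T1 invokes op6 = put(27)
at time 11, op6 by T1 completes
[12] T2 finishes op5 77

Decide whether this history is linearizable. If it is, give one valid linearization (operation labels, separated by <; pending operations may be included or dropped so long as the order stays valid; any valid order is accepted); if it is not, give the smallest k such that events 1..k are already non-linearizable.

linearizable — witness: op2 < op1 < op3 < op4 < op5 < op6

1. op2 take() → empty, leaving queue <>
2. op1 put(73), leaving queue <73>
3. op3 put(77), leaving queue <73,77>
4. op4 take() → 73, leaving queue <77>
5. op5 take() → 77, leaving queue <>
6. op6 put(27), leaving queue <27>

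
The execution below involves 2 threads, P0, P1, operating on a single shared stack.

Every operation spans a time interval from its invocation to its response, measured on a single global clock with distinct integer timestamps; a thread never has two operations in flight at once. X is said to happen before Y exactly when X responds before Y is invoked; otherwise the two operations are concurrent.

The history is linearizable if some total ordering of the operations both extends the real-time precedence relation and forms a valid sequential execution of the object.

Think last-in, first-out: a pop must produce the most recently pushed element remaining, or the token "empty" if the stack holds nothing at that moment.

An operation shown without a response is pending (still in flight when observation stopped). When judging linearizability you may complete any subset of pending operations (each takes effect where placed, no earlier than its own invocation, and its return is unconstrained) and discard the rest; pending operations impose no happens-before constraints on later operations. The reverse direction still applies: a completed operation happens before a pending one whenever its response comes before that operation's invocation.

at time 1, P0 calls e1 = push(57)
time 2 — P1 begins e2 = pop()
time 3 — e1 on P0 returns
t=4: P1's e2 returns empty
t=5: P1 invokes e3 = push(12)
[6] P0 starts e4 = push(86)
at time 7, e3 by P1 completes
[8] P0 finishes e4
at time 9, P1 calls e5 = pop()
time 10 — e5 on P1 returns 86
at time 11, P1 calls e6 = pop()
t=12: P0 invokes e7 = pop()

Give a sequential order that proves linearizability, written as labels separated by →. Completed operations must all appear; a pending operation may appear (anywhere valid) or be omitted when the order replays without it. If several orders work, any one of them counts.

after step 1 (e2 pop() → empty): stack <>
after step 2 (e1 push(57)): stack <57>
after step 3 (e3 push(12)): stack <57,12>
after step 4 (e4 push(86)): stack <57,12,86>
after step 5 (e5 pop() → 86): stack <57,12>

e2 → e1 → e3 → e4 → e5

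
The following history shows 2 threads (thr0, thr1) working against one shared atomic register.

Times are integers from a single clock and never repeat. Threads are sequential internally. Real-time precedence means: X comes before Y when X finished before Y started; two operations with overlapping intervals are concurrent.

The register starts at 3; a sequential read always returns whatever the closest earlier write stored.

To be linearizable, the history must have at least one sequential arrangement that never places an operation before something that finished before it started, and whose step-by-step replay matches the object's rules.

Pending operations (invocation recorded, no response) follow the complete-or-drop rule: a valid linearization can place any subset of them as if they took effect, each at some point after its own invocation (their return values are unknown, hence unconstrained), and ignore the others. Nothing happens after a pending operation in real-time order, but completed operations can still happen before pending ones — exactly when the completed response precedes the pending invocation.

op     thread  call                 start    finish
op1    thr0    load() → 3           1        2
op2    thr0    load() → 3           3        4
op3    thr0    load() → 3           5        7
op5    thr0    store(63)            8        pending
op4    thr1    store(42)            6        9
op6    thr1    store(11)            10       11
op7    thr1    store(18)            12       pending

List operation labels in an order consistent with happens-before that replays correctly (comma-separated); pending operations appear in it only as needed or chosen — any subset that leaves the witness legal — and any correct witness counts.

after step 1 (op1 load() → 3): value 3
after step 2 (op2 load() → 3): value 3
after step 3 (op3 load() → 3): value 3
after step 4 (op4 store(42)): value 42
after step 5 (op5 store(63) (pending, included)): value 63
after step 6 (op6 store(11)): value 11

op1, op2, op3, op4, op5, op6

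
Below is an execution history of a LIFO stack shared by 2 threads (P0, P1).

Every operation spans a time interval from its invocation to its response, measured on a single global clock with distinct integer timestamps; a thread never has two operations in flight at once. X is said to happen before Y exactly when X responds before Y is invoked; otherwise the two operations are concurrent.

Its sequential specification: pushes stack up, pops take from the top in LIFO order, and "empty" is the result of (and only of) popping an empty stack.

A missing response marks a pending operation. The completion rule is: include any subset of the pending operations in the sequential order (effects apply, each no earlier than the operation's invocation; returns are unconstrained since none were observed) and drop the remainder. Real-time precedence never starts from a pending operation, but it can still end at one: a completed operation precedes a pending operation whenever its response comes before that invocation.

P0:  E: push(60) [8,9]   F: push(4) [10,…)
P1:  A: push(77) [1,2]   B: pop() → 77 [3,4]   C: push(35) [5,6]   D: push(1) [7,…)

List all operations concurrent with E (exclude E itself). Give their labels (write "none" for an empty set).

E spans [8,9]: anything still running between times 8 and 9 counts as concurrent
A [1,2]: before
B [3,4]: before
C [5,6]: before
D [7,…): concurrent
F [10,…): after

D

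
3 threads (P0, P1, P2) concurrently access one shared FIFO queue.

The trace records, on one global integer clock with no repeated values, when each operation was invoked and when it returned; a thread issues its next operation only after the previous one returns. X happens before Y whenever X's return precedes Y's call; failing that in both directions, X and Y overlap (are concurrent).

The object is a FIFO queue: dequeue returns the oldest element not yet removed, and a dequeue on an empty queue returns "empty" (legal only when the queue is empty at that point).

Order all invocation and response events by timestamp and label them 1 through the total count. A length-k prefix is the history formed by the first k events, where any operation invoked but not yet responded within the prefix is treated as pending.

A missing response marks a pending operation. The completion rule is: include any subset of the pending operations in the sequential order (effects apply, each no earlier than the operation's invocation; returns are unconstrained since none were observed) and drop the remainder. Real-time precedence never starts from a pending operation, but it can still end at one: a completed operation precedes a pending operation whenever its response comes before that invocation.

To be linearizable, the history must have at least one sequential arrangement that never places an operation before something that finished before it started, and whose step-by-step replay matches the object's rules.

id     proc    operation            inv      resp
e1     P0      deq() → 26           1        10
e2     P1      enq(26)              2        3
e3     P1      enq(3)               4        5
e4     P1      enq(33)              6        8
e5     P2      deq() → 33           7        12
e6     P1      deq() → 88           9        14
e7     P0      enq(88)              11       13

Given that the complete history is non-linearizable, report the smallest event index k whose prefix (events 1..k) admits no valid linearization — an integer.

14

events 1..13 are linearizable, e.g. via e2, e1, e3, e4, e6, e5, e7:
1. e2 enq(26), leaving queue <26>
2. e1 deq() → 26, leaving queue <>
3. e3 enq(3), leaving queue <3>
4. e4 enq(33), leaving queue <3,33>
5. e6 deq() (pending, included), leaving queue <33>
6. e5 deq() → 33, leaving queue <>
7. e7 enq(88), leaving queue <88>
at event 14 (e6's time-14 response) nothing linearizes any more
for example e1, e2, e3, e4, e5, e6, e7 fails at step 1: e1 deq() → 26 is not legal there
for example e1, e2, e3, e4, e5, e7, e6 fails at step 1: e1 deq() → 26 is not legal there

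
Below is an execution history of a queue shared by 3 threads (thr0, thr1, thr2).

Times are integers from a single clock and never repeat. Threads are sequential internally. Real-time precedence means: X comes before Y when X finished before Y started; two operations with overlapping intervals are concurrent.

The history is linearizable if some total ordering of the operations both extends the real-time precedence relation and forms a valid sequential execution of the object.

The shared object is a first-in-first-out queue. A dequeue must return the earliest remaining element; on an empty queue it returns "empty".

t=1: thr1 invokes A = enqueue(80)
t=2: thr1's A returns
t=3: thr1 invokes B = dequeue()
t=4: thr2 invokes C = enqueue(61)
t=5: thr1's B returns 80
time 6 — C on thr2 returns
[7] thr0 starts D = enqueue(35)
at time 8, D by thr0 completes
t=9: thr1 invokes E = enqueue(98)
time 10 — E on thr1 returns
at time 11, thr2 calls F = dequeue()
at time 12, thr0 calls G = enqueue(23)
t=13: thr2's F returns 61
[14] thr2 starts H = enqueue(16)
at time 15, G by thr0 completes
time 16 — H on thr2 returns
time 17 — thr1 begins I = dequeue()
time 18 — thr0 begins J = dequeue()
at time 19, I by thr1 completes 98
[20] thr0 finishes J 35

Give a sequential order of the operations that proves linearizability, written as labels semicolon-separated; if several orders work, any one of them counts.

step 1: A enqueue(80) — queue <80>
step 2: B dequeue() → 80 — queue <>
step 3: C enqueue(61) — queue <61>
step 4: D enqueue(35) — queue <61,35>
step 5: E enqueue(98) — queue <61,35,98>
step 6: F dequeue() → 61 — queue <35,98>
step 7: G enqueue(23) — queue <35,98,23>
step 8: H enqueue(16) — queue <35,98,23,16>
step 9: J dequeue() → 35 — queue <98,23,16>
step 10: I dequeue() → 98 — queue <23,16>

A; B; C; D; E; F; G; H; J; I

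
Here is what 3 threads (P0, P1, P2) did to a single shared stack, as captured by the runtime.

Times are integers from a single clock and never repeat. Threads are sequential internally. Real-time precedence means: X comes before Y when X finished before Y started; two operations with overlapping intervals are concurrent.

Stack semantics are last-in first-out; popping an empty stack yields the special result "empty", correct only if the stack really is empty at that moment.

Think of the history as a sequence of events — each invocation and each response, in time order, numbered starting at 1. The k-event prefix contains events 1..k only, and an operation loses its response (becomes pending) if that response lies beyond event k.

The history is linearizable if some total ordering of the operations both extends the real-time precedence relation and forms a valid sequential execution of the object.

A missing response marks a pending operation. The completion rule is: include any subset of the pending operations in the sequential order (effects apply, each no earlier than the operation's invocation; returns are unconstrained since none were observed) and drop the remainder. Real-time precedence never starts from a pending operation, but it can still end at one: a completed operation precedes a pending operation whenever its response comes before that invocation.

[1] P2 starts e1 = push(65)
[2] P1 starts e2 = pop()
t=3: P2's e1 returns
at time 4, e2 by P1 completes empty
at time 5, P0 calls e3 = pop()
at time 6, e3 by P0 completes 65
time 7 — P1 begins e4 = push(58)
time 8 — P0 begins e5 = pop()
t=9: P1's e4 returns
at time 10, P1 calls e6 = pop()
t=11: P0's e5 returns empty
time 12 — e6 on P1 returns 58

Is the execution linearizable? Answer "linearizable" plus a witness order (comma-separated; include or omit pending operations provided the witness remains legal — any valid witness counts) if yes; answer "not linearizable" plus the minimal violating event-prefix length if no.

linearizable — witness: e2, e1, e3, e4, e6, e5

1. e2 pop() → empty, leaving stack <>
2. e1 push(65), leaving stack <65>
3. e3 pop() → 65, leaving stack <>
4. e4 push(58), leaving stack <58>
5. e6 pop() → 58, leaving stack <>
6. e5 pop() → empty, leaving stack <>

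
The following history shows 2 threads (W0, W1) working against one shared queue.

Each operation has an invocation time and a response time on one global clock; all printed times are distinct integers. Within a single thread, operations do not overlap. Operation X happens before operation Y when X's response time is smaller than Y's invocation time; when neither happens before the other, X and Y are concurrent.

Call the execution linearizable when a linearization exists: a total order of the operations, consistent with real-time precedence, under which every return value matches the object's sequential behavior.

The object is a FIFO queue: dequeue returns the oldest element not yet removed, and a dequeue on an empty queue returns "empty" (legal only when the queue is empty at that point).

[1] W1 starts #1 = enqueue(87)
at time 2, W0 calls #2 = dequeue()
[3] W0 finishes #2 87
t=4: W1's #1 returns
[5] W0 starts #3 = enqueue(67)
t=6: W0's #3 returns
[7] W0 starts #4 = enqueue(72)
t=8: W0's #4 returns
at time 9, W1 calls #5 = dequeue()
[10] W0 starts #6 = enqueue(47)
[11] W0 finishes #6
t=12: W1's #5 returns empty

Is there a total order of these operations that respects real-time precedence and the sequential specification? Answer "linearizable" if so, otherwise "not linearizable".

not linearizable

the violation lands at event 12, #5's response at time 12: events 1..11 linearize, events 1..12 do not
the 6 completed operations admit 4 real-time orders; each fails the queue replay
e.g. #1, #2, #3, #4, #5, #6: illegal at step 5, since #5 dequeue() → empty cannot apply there
e.g. #1, #2, #3, #4, #6, #5: illegal at step 6, since #5 dequeue() → empty cannot apply there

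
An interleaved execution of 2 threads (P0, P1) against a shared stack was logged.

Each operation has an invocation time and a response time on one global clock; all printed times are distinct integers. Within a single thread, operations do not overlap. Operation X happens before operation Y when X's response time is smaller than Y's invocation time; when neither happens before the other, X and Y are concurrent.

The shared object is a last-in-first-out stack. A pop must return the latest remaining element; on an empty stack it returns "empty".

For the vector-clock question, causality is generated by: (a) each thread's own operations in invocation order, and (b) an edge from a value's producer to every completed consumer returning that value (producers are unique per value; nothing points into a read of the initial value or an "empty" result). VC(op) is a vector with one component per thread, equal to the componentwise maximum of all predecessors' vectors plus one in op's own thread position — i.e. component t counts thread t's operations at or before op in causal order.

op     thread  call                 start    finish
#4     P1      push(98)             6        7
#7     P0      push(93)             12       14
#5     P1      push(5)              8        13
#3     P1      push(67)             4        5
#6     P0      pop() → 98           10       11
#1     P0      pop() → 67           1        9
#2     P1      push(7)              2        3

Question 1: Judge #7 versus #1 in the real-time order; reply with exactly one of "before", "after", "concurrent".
Answer: after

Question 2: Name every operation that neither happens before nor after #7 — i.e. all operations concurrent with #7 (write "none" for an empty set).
Answer: #5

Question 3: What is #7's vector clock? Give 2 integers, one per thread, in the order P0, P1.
Answer: (3, 3)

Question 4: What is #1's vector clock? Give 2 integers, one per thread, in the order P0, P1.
Answer: (1, 2)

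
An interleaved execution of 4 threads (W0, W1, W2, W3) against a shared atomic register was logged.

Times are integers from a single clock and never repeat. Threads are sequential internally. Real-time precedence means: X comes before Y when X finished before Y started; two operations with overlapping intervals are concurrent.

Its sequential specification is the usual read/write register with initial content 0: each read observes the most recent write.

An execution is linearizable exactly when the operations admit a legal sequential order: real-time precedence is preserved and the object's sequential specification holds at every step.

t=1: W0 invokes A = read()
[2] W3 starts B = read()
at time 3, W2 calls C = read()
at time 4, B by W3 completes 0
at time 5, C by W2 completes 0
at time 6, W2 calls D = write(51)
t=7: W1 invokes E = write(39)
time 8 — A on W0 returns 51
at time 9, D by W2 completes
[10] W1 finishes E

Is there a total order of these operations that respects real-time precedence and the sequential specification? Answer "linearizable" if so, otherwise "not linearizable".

linearizable

witness order: B, C, D, A, E
after step 1 (B read() → 0): value 0
after step 2 (C read() → 0): value 0
after step 3 (D write(51)): value 51
after step 4 (A read() → 51): value 51
after step 5 (E write(39)): value 39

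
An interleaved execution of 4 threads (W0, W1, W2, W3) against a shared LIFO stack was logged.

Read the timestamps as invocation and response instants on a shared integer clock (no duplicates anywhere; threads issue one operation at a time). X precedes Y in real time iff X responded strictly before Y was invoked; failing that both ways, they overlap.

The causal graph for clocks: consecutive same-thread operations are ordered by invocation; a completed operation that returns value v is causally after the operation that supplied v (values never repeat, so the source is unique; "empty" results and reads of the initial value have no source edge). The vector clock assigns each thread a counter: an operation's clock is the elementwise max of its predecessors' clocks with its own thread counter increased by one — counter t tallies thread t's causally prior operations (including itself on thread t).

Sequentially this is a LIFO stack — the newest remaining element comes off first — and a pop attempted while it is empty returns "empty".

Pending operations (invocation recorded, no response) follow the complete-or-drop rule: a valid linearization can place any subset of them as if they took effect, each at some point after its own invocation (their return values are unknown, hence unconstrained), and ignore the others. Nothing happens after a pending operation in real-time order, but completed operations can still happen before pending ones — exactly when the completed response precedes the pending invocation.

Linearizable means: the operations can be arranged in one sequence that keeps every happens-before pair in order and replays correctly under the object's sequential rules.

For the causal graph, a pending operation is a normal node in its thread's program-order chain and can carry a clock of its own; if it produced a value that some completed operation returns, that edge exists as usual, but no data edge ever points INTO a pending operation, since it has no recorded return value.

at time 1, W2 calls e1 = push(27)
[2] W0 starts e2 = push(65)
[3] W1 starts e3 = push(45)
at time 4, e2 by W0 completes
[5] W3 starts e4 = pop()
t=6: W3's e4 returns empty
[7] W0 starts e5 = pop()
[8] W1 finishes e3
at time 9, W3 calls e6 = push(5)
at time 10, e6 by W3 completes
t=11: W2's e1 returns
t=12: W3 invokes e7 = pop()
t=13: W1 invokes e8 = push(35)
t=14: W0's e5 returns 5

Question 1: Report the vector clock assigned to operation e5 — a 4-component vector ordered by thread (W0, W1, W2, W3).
(2, 0, 0, 2)

root op e4, invoked 5: fresh clock plus W3's own tick → (0, 0, 0, 1)
root op e1, invoked 1: fresh clock plus W2's own tick → (0, 0, 1, 0)
root op e3, invoked 3: fresh clock plus W1's own tick → (0, 1, 0, 0)
root op e2, invoked 2: fresh clock plus W0's own tick → (1, 0, 0, 0)
e6, invoked 9, takes VC(e4)=(0, 0, 0, 1) under max, adds 1 for W3 → (0, 0, 0, 2)
e8, invoked 13, takes VC(e3)=(0, 1, 0, 0) under max, adds 1 for W1 → (0, 2, 0, 0)
e7, invoked 12, takes VC(e6)=(0, 0, 0, 2) under max, adds 1 for W3 → (0, 0, 0, 3)
e5, invoked 7, takes VC(e2)=(1, 0, 0, 0), VC(e6)=(0, 0, 0, 2) under max, adds 1 for W0 → (2, 0, 0, 2)
target: VC(e5) = (2, 0, 0, 2)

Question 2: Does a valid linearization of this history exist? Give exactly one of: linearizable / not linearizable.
not linearizable

through event 5 a valid linearization exists; event 6 (e4 responding at time 6) ends that
the completed operations (2 total) allow one real-time order; the LIFO stack replay rejects it
include/drop combinations of the 2 pending operations (e1, e3) were all tried; none helps
sample order e2, e4 (pending dropped) stalls at step 2 — e4 pop() → empty has no legal effect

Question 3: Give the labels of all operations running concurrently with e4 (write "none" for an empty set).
e1, e3

overlap test against e4 [5,6]: concurrent iff the interval meets 5..6
e1 [1,11]: concurrent
e2 [2,4]: before
e3 [3,8]: concurrent
e5 [7,14]: after
e6 [9,10]: after
e7 [12,…): after
e8 [13,…): after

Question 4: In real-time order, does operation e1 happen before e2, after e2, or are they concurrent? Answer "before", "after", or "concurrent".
concurrent

e1 spans [1,11], e2 spans [2,4]
the intervals overlap in both directions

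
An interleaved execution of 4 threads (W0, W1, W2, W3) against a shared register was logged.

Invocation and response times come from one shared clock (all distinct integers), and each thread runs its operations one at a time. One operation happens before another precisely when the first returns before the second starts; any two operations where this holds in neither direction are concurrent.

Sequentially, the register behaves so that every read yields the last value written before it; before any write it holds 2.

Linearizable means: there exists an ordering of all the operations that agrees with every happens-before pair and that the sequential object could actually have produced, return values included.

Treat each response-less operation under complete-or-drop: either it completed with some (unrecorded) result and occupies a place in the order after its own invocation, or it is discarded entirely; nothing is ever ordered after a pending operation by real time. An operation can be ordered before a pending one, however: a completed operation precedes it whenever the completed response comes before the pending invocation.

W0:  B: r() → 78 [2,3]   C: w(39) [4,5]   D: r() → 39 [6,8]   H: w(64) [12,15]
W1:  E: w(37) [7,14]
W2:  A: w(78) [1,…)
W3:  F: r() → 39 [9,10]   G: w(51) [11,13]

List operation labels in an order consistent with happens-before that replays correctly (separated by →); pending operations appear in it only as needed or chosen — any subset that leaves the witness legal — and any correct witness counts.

after step 1 (A w(78) (pending, included)): value 78
after step 2 (B r() → 78): value 78
after step 3 (C w(39)): value 39
after step 4 (D r() → 39): value 39
after step 5 (F r() → 39): value 39
after step 6 (E w(37)): value 37
after step 7 (G w(51)): value 51
after step 8 (H w(64)): value 64

A → B → C → D → F → E → G → H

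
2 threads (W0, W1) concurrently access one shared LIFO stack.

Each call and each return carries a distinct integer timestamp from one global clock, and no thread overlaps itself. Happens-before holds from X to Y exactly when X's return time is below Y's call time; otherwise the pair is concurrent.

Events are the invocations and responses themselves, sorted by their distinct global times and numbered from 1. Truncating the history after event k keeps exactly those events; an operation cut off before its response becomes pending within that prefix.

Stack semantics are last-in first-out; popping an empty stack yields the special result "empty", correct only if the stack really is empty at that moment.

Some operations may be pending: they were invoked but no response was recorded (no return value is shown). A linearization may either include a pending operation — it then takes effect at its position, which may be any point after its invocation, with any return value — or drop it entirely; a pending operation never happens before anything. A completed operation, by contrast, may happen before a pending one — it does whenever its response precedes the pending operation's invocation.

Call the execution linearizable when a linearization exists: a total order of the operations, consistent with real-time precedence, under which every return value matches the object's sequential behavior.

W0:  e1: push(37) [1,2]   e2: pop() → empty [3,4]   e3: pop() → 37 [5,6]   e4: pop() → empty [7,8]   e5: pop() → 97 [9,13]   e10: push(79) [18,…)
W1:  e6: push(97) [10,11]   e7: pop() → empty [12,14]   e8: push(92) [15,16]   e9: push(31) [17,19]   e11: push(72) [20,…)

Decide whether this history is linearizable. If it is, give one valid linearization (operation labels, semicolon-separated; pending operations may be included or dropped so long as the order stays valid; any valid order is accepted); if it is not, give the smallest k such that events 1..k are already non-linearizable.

not linearizable — minimal violating prefix: 4 events

events 1..3 are fine; event 4 — the response of e2 at time 4 — makes the prefix non-linearizable
exhaustive check: the 2 completed LIFO stack ops admit one real-time order; illegal
one such order, e1, e2, breaks at step 2 where e2 pop() → empty is illegal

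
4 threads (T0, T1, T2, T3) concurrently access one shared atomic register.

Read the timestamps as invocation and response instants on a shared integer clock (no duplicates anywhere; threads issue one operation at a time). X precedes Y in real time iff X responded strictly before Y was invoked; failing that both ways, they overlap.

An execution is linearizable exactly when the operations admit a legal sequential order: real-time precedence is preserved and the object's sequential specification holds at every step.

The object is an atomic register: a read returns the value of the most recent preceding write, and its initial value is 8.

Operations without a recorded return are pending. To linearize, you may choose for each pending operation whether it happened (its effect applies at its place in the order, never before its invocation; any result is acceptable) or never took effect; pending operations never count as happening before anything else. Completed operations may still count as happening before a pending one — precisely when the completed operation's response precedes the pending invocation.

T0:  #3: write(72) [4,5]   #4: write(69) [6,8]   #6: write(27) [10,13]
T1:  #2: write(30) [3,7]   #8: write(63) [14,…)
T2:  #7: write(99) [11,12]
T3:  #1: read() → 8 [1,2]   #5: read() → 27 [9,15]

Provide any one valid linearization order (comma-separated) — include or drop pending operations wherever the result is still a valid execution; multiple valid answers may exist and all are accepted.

1. #1 read() → 8, leaving value 8
2. #2 write(30), leaving value 30
3. #3 write(72), leaving value 72
4. #4 write(69), leaving value 69
5. #6 write(27), leaving value 27
6. #5 read() → 27, leaving value 27
7. #7 write(99), leaving value 99

#1, #2, #3, #4, #6, #5, #7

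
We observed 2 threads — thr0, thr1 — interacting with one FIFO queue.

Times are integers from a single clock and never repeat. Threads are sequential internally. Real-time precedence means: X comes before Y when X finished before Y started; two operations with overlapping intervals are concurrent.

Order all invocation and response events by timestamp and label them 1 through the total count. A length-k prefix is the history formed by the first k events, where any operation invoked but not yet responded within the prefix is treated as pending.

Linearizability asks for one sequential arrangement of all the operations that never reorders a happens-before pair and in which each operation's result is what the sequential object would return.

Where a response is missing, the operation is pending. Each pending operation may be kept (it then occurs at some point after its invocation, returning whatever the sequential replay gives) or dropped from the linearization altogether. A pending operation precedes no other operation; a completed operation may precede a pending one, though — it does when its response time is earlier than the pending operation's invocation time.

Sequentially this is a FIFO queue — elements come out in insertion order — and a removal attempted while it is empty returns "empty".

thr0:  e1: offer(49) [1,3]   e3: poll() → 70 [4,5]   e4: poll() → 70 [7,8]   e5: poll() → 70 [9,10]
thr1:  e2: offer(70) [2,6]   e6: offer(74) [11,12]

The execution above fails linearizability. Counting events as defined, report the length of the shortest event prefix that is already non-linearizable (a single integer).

events 1..7 are still linearizable — one witness is e2, e1, e3:
1. e2 offer(70), leaving queue <70>
2. e1 offer(49), leaving queue <70,49>
3. e3 poll() → 70, leaving queue <49>
at event 8 (e4's time-8 response) nothing linearizes any more
take e1, e2, e3, e4: step 3 already fails, because e3 poll() → 70 cannot occur there
take e1, e3, e2, e4: step 2 already fails, because e3 poll() → 70 cannot occur there

8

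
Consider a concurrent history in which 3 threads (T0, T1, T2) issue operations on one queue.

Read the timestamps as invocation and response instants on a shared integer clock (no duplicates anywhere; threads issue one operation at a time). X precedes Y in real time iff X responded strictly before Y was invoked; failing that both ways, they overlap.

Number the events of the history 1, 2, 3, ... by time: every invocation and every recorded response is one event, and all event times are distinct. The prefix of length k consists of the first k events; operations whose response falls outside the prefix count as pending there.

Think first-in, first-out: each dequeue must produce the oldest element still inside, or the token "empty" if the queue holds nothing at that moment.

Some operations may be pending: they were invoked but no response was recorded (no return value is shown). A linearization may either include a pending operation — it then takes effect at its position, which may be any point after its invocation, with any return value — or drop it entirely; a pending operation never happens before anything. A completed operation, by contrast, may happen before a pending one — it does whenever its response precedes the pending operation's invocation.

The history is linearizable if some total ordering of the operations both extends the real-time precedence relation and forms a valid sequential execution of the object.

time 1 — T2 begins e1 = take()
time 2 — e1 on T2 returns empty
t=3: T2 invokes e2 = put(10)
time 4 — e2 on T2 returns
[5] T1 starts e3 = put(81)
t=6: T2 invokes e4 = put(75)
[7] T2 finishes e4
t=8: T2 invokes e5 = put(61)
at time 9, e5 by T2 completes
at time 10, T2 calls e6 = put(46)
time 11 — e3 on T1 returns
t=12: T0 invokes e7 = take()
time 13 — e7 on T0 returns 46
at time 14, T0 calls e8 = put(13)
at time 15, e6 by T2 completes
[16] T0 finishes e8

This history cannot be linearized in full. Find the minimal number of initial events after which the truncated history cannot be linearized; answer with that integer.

events 1..12 are linearizable, e.g. via e1, e2, e3, e4, e5:
after step 1 (e1 take() → empty): queue <>
after step 2 (e2 put(10)): queue <10>
after step 3 (e3 put(81)): queue <10,81>
after step 4 (e4 put(75)): queue <10,81,75>
after step 5 (e5 put(61)): queue <10,81,75,61>
include event 13 — e7 responding at 13 — and every candidate order breaks
completion choices over the 1 pending operation (e6) were checked; none helps
sample order e1, e2, e3, e4, e5, e7 (pending dropped) stalls at step 6 — e7 take() → 46 has no legal effect
sample order e1, e2, e4, e3, e5, e7 (pending dropped) stalls at step 6 — e7 take() → 46 has no legal effect

13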